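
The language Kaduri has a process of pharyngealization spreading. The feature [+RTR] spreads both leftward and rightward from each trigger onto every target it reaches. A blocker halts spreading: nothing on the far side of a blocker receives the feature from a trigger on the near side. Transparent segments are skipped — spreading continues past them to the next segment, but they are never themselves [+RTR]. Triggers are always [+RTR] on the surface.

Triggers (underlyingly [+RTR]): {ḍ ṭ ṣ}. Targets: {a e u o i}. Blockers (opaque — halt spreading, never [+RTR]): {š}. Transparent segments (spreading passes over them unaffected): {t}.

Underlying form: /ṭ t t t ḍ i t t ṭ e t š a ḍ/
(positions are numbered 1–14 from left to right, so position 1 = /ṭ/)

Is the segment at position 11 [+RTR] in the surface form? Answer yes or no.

no

From /ṭ/ at 1 rightward: 2 /t/ transparent; 3 /t/ transparent; 4 /t/ transparent; 5 /ḍ/ is itself a trigger — this domain ends here.
From /ṭ/ at 1 leftward: word edge.
From /ḍ/ at 5 rightward: 6 /i/ → [+RTR]; 7 /t/ transparent; 8 /t/ transparent; 9 /ṭ/ is itself a trigger — this domain ends here.
From /ḍ/ at 5 leftward: 4 /t/ transparent; 3 /t/ transparent; 2 /t/ transparent; 1 /ṭ/ is itself a trigger — this domain ends here.
From /ṭ/ at 9 rightward: 10 /e/ → [+RTR]; 11 /t/ transparent; 12 /š/ blocks.
From /ṭ/ at 9 leftward: 8 /t/ transparent; 7 /t/ transparent; 6 /i/ → [+RTR]; 5 /ḍ/ is itself a trigger — this domain ends here.
From /ḍ/ at 14 rightward: word edge.
From /ḍ/ at 14 leftward: 13 /a/ → [+RTR]; 12 /š/ blocks.
[+RTR] positions on the surface: 1 5 6 9 10 13 14.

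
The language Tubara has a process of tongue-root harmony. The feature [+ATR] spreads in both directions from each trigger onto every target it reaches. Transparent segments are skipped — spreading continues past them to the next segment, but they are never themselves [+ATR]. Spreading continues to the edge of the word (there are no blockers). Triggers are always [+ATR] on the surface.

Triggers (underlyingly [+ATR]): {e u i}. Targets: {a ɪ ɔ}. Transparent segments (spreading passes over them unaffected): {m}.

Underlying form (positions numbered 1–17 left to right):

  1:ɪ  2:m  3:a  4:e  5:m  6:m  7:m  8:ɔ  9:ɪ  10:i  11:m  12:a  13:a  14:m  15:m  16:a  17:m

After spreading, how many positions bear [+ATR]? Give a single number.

From /e/ at 4 rightward: 5 /m/ transparent; 6 /m/ transparent; 7 /m/ transparent; 8 /ɔ/ → [+ATR]; 9 /ɪ/ → [+ATR]; 10 /i/ is itself a trigger — this domain ends here.
From /e/ at 4 leftward: 3 /a/ → [+ATR]; 2 /m/ transparent; 1 /ɪ/ → [+ATR]; word edge.
From /i/ at 10 rightward: 11 /m/ transparent; 12 /a/ → [+ATR]; 13 /a/ → [+ATR]; 14 /m/ transparent; 15 /m/ transparent; 16 /a/ → [+ATR]; 17 /m/ transparent; word edge.
From /i/ at 10 leftward: 9 /ɪ/ → [+ATR]; 8 /ɔ/ → [+ATR]; 7 /m/ transparent; 6 /m/ transparent; 5 /m/ transparent; 4 /e/ is itself a trigger — this domain ends here.
[+ATR] positions on the surface: 1 3 4 8 9 10 12 13 16.

9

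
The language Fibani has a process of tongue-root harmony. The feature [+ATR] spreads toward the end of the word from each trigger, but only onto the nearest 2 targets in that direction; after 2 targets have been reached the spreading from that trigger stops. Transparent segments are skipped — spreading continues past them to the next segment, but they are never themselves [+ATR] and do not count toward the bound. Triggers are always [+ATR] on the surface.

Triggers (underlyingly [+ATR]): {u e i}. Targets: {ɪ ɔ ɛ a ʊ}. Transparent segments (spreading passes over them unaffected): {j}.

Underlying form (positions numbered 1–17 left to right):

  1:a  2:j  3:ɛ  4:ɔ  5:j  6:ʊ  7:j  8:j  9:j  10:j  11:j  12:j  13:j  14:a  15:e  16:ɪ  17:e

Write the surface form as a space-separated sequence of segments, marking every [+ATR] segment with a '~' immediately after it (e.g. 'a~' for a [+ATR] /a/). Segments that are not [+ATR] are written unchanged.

From /e/ at 15 rightward: 16 /ɪ/ → [+ATR]; 17 /e/ is itself a trigger — this domain ends here.
From /e/ at 17 rightward: word edge.
Targets with no active source: positions 1 3 4 6 14 stay [-ATR].
[+ATR] positions on the surface: 15 16 17.

a j ɛ ɔ j ʊ j j j j j j j a e~ ɪ~ e~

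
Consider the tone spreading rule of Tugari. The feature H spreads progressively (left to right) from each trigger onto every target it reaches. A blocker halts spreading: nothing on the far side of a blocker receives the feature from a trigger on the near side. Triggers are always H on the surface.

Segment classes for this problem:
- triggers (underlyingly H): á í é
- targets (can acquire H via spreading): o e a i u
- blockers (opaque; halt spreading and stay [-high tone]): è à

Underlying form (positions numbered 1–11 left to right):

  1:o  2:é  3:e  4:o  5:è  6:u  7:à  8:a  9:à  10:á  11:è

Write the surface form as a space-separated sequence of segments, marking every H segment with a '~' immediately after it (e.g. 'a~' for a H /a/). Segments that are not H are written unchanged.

o é~ e~ o~ è u à a à á~ è

From /é/ at 2 rightward: 3 /e/ → H; 4 /o/ → H; 5 /è/ blocks.
From /á/ at 10 rightward: 11 /è/ blocks.
Targets with no active source: positions 1 6 8 stay [-high tone].
H positions on the surface: 2 3 4 10.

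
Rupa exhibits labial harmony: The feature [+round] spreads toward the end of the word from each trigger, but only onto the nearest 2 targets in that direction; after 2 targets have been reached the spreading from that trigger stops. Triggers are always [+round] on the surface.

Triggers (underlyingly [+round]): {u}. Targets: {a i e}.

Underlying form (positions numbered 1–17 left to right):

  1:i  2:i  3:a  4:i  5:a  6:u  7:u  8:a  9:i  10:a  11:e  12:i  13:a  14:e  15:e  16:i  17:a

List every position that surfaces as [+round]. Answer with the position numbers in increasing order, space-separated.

From /u/ at 6 rightward: 7 /u/ is itself a trigger — this domain ends here.
From /u/ at 7 rightward: 8 /a/ → [+round]; 9 /i/ → [+round]; bound reached.
Targets with no active source: positions 1 2 3 4 5 10 11 12 13 14 15 16 17 stay [-round].

6 7 8 9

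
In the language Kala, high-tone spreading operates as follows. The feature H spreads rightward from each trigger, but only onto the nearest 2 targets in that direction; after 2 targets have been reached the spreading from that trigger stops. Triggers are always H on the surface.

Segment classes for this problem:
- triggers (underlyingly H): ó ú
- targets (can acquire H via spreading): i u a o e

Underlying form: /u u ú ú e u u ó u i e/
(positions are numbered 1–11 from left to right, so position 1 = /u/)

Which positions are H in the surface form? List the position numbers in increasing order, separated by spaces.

3 4 5 6 8 9 10

From /ú/ at 3 rightward: 4 /ú/ is itself a trigger — this domain ends here.
From /ú/ at 4 rightward: 5 /e/ → H; 6 /u/ → H; bound reached.
From /ó/ at 8 rightward: 9 /u/ → H; 10 /i/ → H; bound reached.
Targets with no active source: positions 1 2 7 11 stay [-high tone].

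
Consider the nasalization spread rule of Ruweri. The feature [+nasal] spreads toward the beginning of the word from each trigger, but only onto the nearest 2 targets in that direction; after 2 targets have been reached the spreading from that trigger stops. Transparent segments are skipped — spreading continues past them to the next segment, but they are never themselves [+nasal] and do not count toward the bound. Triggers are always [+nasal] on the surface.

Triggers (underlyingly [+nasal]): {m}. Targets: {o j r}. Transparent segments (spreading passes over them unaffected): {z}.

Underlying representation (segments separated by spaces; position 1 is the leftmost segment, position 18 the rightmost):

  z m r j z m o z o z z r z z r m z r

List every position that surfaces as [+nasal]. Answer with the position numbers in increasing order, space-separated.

From /m/ at 2 leftward: 1 /z/ transparent; word edge.
From /m/ at 6 leftward: 5 /z/ transparent; 4 /j/ → [+nasal]; 3 /r/ → [+nasal]; bound reached.
From /m/ at 16 leftward: 15 /r/ → [+nasal]; 14 /z/ transparent; 13 /z/ transparent; 12 /r/ → [+nasal]; bound reached.
Targets with no active source: positions 7 9 18 stay [-nasal].

2 3 4 6 12 15 16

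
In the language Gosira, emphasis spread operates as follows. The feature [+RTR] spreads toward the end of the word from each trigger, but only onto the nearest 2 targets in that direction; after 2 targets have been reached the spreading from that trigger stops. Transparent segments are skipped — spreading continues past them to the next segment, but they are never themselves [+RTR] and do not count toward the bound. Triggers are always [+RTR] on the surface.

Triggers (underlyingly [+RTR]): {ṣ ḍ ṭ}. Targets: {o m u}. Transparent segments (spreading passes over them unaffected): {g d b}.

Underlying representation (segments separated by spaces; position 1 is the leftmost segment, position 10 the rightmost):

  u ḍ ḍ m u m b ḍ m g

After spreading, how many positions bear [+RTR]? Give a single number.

From /ḍ/ at 2 rightward: 3 /ḍ/ is itself a trigger — this domain ends here.
From /ḍ/ at 3 rightward: 4 /m/ → [+RTR]; 5 /u/ → [+RTR]; bound reached.
From /ḍ/ at 8 rightward: 9 /m/ → [+RTR]; 10 /g/ transparent; word edge.
Targets with no active source: positions 1 6 stay [-emphatic].
[+RTR] positions on the surface: 2 3 4 5 8 9.

6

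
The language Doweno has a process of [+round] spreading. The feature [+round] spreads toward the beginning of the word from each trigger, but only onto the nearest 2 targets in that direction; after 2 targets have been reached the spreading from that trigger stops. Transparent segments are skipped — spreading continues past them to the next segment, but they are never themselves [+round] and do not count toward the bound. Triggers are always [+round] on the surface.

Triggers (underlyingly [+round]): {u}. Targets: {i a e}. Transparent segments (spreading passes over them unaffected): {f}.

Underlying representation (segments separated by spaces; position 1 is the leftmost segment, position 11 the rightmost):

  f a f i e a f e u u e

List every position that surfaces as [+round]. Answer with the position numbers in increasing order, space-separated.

From /u/ at 9 leftward: 8 /e/ → [+round]; 7 /f/ transparent; 6 /a/ → [+round]; bound reached.
From /u/ at 10 leftward: 9 /u/ is itself a trigger — this domain ends here.
Targets with no active source: positions 2 4 5 11 stay [-round].

6 8 9 10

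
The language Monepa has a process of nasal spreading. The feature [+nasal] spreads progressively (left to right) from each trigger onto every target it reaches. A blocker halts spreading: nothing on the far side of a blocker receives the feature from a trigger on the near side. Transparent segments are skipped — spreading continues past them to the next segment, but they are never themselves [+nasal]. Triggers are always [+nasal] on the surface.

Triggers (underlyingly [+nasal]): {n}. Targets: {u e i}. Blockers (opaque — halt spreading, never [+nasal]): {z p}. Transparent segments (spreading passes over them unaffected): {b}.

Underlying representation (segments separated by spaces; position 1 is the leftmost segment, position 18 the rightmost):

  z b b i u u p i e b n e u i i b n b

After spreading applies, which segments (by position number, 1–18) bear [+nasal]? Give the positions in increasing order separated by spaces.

From /n/ at 11 rightward: 12 /e/ → [+nasal]; 13 /u/ → [+nasal]; 14 /i/ → [+nasal]; 15 /i/ → [+nasal]; 16 /b/ transparent; 17 /n/ is itself a trigger — this domain ends here.
From /n/ at 17 rightward: 18 /b/ transparent; word edge.
Targets with no active source: positions 4 5 6 8 9 stay [-nasal].

11 12 13 14 15 17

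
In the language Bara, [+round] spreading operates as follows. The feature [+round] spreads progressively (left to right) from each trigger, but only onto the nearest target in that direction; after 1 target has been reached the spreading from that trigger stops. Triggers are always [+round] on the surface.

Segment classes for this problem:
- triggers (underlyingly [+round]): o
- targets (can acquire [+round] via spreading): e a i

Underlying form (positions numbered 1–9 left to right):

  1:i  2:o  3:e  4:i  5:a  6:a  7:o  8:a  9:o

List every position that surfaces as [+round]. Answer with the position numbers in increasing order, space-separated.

From /o/ at 2 rightward: 3 /e/ → [+round]; bound reached.
From /o/ at 7 rightward: 8 /a/ → [+round]; bound reached.
From /o/ at 9 rightward: word edge.
Targets with no active source: positions 1 4 5 6 stay [-round].

2 3 7 8 9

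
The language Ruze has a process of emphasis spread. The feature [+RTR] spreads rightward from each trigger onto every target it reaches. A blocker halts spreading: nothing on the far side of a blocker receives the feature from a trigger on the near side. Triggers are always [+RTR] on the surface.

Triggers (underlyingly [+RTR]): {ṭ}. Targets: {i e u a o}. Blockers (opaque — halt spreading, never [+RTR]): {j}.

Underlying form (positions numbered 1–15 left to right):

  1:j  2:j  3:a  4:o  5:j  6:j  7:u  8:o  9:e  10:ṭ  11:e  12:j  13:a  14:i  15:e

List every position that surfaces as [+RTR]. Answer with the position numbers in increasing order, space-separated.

10 11

From /ṭ/ at 10 rightward: 11 /e/ → [+RTR]; 12 /j/ blocks.
Targets with no active source: positions 3 4 7 8 9 13 14 15 stay [-emphatic].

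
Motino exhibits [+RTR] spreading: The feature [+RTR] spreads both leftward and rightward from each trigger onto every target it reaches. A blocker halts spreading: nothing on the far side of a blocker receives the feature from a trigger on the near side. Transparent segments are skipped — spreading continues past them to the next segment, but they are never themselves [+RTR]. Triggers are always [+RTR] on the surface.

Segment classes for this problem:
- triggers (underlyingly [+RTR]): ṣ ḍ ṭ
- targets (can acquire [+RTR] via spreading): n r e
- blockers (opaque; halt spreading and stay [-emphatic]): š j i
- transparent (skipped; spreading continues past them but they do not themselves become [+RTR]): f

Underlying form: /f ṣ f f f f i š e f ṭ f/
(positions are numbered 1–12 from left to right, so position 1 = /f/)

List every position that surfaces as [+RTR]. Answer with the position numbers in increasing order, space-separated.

2 9 11

From /ṣ/ at 2 rightward: 3 /f/ transparent; 4 /f/ transparent; 5 /f/ transparent; 6 /f/ transparent; 7 /i/ blocks.
From /ṣ/ at 2 leftward: 1 /f/ transparent; word edge.
From /ṭ/ at 11 rightward: 12 /f/ transparent; word edge.
From /ṭ/ at 11 leftward: 10 /f/ transparent; 9 /e/ → [+RTR]; 8 /š/ blocks.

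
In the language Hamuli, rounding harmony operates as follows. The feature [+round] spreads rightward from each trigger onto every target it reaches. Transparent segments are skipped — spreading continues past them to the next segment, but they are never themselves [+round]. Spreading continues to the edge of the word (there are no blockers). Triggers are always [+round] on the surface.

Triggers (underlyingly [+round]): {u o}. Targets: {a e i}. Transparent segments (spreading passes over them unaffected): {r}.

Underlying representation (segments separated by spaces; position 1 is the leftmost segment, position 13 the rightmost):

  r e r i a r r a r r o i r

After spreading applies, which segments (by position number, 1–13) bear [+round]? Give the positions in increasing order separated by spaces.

11 12

From /o/ at 11 rightward: 12 /i/ → [+round]; 13 /r/ transparent; word edge.
Targets with no active source: positions 2 4 5 8 stay [-round].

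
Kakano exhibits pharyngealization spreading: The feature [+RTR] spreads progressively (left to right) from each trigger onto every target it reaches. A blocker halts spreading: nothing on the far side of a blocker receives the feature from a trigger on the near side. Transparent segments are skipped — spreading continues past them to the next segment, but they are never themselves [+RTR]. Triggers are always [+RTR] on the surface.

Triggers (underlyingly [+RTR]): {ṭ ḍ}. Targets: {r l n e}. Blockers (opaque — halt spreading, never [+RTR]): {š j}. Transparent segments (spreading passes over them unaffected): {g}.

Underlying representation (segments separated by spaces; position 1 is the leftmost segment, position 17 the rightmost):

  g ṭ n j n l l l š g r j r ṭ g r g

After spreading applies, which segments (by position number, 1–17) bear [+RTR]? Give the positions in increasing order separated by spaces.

2 3 14 16

From /ṭ/ at 2 rightward: 3 /n/ → [+RTR]; 4 /j/ blocks.
From /ṭ/ at 14 rightward: 15 /g/ transparent; 16 /r/ → [+RTR]; 17 /g/ transparent; word edge.
Targets with no active source: positions 5 6 7 8 11 13 stay [-emphatic].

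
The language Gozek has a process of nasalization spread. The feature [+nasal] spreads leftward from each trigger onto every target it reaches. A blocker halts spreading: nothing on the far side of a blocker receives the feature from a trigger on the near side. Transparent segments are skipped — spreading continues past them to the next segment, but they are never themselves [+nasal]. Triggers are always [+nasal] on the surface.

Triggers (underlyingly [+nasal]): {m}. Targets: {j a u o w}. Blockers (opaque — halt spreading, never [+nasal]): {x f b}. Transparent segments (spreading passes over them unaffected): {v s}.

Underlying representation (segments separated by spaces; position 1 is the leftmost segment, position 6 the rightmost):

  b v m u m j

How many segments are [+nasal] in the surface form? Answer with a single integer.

From /m/ at 3 leftward: 2 /v/ transparent; 1 /b/ blocks.
From /m/ at 5 leftward: 4 /u/ → [+nasal]; 3 /m/ is itself a trigger — this domain ends here.
Target with no active source: position 6 stays [-nasal].
[+nasal] positions on the surface: 3 4 5.

3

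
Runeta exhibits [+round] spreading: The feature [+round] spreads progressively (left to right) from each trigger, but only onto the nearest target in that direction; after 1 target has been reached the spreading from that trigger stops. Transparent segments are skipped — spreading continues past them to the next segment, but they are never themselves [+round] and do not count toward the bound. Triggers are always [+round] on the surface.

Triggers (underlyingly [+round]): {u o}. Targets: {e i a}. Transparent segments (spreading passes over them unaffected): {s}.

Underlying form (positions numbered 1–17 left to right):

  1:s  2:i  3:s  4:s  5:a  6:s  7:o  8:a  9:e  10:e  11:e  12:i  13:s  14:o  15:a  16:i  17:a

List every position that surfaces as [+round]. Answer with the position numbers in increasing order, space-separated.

7 8 14 15

From /o/ at 7 rightward: 8 /a/ → [+round]; bound reached.
From /o/ at 14 rightward: 15 /a/ → [+round]; bound reached.
Targets with no active source: positions 2 5 9 10 11 12 16 17 stay [-round].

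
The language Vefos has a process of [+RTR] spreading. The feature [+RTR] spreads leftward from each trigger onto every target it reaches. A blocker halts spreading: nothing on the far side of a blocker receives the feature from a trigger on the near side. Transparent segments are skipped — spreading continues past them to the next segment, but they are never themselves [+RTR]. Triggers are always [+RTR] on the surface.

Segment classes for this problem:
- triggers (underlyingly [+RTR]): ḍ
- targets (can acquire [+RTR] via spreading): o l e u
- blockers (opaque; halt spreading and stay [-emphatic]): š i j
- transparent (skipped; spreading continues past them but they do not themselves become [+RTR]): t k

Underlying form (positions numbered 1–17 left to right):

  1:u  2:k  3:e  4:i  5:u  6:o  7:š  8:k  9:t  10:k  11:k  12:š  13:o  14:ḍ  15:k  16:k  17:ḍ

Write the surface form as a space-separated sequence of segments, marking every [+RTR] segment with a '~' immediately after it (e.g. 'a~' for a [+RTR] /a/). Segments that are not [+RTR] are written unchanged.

u k e i u o š k t k k š o~ ḍ~ k k ḍ~

From /ḍ/ at 14 leftward: 13 /o/ → [+RTR]; 12 /š/ blocks.
From /ḍ/ at 17 leftward: 16 /k/ transparent; 15 /k/ transparent; 14 /ḍ/ is itself a trigger — this domain ends here.
Targets with no active source: positions 1 3 5 6 stay [-emphatic].
[+RTR] positions on the surface: 13 14 17.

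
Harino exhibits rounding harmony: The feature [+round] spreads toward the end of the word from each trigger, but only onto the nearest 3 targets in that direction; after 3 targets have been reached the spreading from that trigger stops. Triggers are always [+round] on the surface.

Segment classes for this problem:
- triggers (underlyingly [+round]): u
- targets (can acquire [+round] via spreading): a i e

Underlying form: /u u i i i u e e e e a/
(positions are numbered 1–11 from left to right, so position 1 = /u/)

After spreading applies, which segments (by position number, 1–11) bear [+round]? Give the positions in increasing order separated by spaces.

1 2 3 4 5 6 7 8 9

From /u/ at 1 rightward: 2 /u/ is itself a trigger — this domain ends here.
From /u/ at 2 rightward: 3 /i/ → [+round]; 4 /i/ → [+round]; 5 /i/ → [+round]; bound reached.
From /u/ at 6 rightward: 7 /e/ → [+round]; 8 /e/ → [+round]; 9 /e/ → [+round]; bound reached.
Targets with no active source: positions 10 11 stay [-round].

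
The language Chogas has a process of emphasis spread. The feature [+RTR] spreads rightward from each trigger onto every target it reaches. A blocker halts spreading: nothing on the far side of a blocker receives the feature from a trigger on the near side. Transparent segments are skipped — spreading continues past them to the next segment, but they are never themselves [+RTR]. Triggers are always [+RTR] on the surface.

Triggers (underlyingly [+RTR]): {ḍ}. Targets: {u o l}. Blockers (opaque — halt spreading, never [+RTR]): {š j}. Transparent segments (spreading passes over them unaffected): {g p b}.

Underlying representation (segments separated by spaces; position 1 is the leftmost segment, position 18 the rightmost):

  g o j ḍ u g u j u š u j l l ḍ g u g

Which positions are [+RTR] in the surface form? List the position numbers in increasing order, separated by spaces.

From /ḍ/ at 4 rightward: 5 /u/ → [+RTR]; 6 /g/ transparent; 7 /u/ → [+RTR]; 8 /j/ blocks.
From /ḍ/ at 15 rightward: 16 /g/ transparent; 17 /u/ → [+RTR]; 18 /g/ transparent; word edge.
Targets with no active source: positions 2 9 11 13 14 stay [-emphatic].

4 5 7 15 17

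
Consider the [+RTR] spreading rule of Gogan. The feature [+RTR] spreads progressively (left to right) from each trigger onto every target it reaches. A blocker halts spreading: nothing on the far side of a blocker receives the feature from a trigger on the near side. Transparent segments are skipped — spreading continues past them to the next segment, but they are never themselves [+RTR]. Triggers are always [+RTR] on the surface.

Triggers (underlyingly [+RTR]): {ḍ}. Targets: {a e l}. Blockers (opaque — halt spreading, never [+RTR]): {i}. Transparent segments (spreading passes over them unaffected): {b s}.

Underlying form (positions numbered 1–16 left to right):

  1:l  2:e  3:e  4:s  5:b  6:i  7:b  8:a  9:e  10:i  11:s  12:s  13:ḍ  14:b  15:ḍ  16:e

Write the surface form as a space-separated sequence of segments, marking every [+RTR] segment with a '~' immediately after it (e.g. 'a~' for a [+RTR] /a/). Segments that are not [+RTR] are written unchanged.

l e e s b i b a e i s s ḍ~ b ḍ~ e~

From /ḍ/ at 13 rightward: 14 /b/ transparent; 15 /ḍ/ is itself a trigger — this domain ends here.
From /ḍ/ at 15 rightward: 16 /e/ → [+RTR]; word edge.
Targets with no active source: positions 1 2 3 8 9 stay [-emphatic].
[+RTR] positions on the surface: 13 15 16.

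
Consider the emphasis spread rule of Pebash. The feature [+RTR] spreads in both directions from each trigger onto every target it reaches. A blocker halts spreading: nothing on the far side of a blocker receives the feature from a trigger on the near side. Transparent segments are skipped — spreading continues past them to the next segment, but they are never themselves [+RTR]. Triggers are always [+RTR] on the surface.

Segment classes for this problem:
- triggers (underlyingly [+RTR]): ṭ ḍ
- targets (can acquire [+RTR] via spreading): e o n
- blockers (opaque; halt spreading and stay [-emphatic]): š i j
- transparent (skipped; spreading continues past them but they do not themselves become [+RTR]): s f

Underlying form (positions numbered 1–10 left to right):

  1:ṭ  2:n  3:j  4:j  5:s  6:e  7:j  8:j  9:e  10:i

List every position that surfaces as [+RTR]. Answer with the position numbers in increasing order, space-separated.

From /ṭ/ at 1 rightward: 2 /n/ → [+RTR]; 3 /j/ blocks.
From /ṭ/ at 1 leftward: word edge.
Targets with no active source: positions 6 9 stay [-emphatic].

1 2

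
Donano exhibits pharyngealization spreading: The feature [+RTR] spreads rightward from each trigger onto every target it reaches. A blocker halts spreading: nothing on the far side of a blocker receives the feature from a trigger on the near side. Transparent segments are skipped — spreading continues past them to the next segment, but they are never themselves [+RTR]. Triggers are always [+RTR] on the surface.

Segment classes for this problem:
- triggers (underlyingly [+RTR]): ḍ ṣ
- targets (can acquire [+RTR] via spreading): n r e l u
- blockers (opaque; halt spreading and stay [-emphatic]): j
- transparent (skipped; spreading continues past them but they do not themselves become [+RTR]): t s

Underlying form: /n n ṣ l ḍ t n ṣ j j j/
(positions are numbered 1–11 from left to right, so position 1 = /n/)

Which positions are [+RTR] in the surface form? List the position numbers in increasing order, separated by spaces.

From /ṣ/ at 3 rightward: 4 /l/ → [+RTR]; 5 /ḍ/ is itself a trigger — this domain ends here.
From /ḍ/ at 5 rightward: 6 /t/ transparent; 7 /n/ → [+RTR]; 8 /ṣ/ is itself a trigger — this domain ends here.
From /ṣ/ at 8 rightward: 9 /j/ blocks.
Targets with no active source: positions 1 2 stay [-emphatic].

3 4 5 7 8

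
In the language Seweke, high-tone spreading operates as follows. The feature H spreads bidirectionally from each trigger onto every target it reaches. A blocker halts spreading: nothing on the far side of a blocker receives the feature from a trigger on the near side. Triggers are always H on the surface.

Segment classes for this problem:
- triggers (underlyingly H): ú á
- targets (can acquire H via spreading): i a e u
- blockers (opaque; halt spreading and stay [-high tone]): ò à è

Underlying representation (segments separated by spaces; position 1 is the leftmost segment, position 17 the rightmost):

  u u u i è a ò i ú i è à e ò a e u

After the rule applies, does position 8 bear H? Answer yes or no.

From /ú/ at 9 rightward: 10 /i/ → H; 11 /è/ blocks.
From /ú/ at 9 leftward: 8 /i/ → H; 7 /ò/ blocks.
Targets with no active source: positions 1 2 3 4 6 13 15 16 17 stay [-high tone].
H positions on the surface: 8 9 10.

yes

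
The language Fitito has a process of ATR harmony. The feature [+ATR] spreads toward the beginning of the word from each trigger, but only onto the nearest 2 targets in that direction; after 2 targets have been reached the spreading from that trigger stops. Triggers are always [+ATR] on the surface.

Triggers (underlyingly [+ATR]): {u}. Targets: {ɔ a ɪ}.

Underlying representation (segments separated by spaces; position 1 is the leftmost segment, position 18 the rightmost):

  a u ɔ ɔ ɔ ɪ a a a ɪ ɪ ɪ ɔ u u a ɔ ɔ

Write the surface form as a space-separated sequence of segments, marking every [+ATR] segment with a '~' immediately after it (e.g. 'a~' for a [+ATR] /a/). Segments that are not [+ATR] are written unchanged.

From /u/ at 2 leftward: 1 /a/ → [+ATR]; word edge.
From /u/ at 14 leftward: 13 /ɔ/ → [+ATR]; 12 /ɪ/ → [+ATR]; bound reached.
From /u/ at 15 leftward: 14 /u/ is itself a trigger — this domain ends here.
Targets with no active source: positions 3 4 5 6 7 8 9 10 11 16 17 18 stay [-ATR].
[+ATR] positions on the surface: 1 2 12 13 14 15.

a~ u~ ɔ ɔ ɔ ɪ a a a ɪ ɪ ɪ~ ɔ~ u~ u~ a ɔ ɔ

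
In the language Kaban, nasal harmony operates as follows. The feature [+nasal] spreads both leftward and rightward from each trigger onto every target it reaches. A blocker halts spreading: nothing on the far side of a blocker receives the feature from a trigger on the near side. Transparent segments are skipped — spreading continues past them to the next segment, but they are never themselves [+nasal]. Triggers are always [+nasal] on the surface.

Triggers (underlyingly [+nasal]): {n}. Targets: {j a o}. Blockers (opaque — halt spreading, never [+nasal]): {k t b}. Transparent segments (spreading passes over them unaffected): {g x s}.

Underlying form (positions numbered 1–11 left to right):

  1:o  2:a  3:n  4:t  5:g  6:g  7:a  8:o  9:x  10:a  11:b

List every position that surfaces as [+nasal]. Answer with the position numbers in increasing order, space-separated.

1 2 3

From /n/ at 3 rightward: 4 /t/ blocks.
From /n/ at 3 leftward: 2 /a/ → [+nasal]; 1 /o/ → [+nasal]; word edge.
Targets with no active source: positions 7 8 10 stay [-nasal].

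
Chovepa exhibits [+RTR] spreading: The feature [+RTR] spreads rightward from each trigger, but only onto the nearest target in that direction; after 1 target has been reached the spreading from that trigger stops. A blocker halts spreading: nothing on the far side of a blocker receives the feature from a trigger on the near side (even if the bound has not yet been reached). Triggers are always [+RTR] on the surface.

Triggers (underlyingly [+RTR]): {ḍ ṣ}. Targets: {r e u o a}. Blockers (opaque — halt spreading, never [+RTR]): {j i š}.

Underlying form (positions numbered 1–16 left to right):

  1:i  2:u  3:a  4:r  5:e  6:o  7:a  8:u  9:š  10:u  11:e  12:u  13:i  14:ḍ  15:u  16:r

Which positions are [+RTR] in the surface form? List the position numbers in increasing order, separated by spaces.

From /ḍ/ at 14 rightward: 15 /u/ → [+RTR]; bound reached.
Targets with no active source: positions 2 3 4 5 6 7 8 10 11 12 16 stay [-emphatic].

14 15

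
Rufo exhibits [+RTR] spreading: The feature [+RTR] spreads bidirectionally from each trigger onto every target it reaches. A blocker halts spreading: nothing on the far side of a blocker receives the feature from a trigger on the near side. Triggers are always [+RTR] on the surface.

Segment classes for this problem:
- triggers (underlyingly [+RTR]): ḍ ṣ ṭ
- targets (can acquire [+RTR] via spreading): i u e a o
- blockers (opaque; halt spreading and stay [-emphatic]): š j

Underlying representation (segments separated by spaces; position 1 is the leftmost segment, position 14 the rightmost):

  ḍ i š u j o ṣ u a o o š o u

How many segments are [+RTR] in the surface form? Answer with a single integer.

From /ḍ/ at 1 rightward: 2 /i/ → [+RTR]; 3 /š/ blocks.
From /ḍ/ at 1 leftward: word edge.
From /ṣ/ at 7 rightward: 8 /u/ → [+RTR]; 9 /a/ → [+RTR]; 10 /o/ → [+RTR]; 11 /o/ → [+RTR]; 12 /š/ blocks.
From /ṣ/ at 7 leftward: 6 /o/ → [+RTR]; 5 /j/ blocks.
Targets with no active source: positions 4 13 14 stay [-emphatic].
[+RTR] positions on the surface: 1 2 6 7 8 9 10 11.

8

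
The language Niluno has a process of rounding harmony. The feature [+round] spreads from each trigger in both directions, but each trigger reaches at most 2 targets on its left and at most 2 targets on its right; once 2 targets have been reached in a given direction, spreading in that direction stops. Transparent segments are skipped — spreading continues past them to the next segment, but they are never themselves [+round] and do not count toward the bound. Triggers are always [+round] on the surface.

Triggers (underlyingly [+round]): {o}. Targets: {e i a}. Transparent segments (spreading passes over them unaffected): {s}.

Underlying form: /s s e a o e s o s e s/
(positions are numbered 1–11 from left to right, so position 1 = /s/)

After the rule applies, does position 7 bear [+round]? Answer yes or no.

From /o/ at 5 rightward: 6 /e/ → [+round]; 7 /s/ transparent; 8 /o/ is itself a trigger — this domain ends here.
From /o/ at 5 leftward: 4 /a/ → [+round]; 3 /e/ → [+round]; bound reached.
From /o/ at 8 rightward: 9 /s/ transparent; 10 /e/ → [+round]; 11 /s/ transparent; word edge.
From /o/ at 8 leftward: 7 /s/ transparent; 6 /e/ → [+round]; 5 /o/ is itself a trigger — this domain ends here.
[+round] positions on the surface: 3 4 5 6 8 10.

no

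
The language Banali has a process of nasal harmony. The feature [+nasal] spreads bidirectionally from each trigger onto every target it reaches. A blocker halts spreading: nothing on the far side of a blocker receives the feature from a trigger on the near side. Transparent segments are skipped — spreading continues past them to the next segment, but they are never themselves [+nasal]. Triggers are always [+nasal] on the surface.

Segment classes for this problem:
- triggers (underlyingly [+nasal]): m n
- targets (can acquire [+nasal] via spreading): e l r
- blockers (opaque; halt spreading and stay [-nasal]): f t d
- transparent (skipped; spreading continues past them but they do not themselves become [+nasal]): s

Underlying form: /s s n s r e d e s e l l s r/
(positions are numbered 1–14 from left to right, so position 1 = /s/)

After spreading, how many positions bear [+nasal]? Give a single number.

3

From /n/ at 3 rightward: 4 /s/ transparent; 5 /r/ → [+nasal]; 6 /e/ → [+nasal]; 7 /d/ blocks.
From /n/ at 3 leftward: 2 /s/ transparent; 1 /s/ transparent; word edge.
Targets with no active source: positions 8 10 11 12 14 stay [-nasal].
[+nasal] positions on the surface: 3 5 6.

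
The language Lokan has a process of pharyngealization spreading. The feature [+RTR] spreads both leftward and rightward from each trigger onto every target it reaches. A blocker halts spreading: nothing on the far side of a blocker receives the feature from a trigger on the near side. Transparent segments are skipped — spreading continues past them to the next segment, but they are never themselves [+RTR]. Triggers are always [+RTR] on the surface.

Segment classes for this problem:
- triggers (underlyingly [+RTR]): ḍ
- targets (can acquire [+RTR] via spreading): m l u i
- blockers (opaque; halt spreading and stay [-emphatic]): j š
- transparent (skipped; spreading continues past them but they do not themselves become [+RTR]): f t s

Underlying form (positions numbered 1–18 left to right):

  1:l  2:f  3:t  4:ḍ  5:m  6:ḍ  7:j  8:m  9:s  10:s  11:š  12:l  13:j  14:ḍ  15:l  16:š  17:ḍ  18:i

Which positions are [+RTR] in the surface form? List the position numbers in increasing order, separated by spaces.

From /ḍ/ at 4 rightward: 5 /m/ → [+RTR]; 6 /ḍ/ is itself a trigger — this domain ends here.
From /ḍ/ at 4 leftward: 3 /t/ transparent; 2 /f/ transparent; 1 /l/ → [+RTR]; word edge.
From /ḍ/ at 6 rightward: 7 /j/ blocks.
From /ḍ/ at 6 leftward: 5 /m/ → [+RTR]; 4 /ḍ/ is itself a trigger — this domain ends here.
From /ḍ/ at 14 rightward: 15 /l/ → [+RTR]; 16 /š/ blocks.
From /ḍ/ at 14 leftward: 13 /j/ blocks.
From /ḍ/ at 17 rightward: 18 /i/ → [+RTR]; word edge.
From /ḍ/ at 17 leftward: 16 /š/ blocks.
Targets with no active source: positions 8 12 stay [-emphatic].

1 4 5 6 14 15 17 18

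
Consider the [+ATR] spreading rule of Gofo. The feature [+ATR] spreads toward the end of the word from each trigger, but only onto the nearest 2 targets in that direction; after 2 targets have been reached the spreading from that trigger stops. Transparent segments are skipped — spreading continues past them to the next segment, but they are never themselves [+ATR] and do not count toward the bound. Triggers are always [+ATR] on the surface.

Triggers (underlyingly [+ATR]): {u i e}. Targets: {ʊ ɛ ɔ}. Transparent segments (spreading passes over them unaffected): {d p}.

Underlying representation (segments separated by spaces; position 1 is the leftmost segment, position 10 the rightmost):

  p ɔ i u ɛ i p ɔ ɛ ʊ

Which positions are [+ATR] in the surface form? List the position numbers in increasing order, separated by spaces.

From /i/ at 3 rightward: 4 /u/ is itself a trigger — this domain ends here.
From /u/ at 4 rightward: 5 /ɛ/ → [+ATR]; 6 /i/ is itself a trigger — this domain ends here.
From /i/ at 6 rightward: 7 /p/ transparent; 8 /ɔ/ → [+ATR]; 9 /ɛ/ → [+ATR]; bound reached.
Targets with no active source: positions 2 10 stay [-ATR].

3 4 5 6 8 9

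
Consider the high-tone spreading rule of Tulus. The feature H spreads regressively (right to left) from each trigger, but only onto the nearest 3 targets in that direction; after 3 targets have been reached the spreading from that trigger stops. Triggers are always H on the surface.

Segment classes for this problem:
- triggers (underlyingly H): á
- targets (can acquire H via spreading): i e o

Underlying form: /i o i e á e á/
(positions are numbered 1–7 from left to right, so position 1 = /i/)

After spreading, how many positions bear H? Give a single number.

From /á/ at 5 leftward: 4 /e/ → H; 3 /i/ → H; 2 /o/ → H; bound reached.
From /á/ at 7 leftward: 6 /e/ → H; 5 /á/ is itself a trigger — this domain ends here.
Target with no active source: position 1 stays [-high tone].
H positions on the surface: 2 3 4 5 6 7.

6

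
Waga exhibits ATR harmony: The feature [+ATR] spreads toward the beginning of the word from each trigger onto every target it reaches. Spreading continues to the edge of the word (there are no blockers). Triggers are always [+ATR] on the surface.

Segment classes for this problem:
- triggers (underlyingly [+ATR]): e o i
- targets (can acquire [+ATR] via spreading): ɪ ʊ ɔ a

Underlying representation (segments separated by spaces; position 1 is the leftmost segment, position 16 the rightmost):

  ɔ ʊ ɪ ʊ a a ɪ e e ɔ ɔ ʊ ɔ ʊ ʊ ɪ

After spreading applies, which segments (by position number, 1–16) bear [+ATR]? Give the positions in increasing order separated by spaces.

1 2 3 4 5 6 7 8 9

From /e/ at 8 leftward: 7 /ɪ/ → [+ATR]; 6 /a/ → [+ATR]; 5 /a/ → [+ATR]; 4 /ʊ/ → [+ATR]; 3 /ɪ/ → [+ATR]; 2 /ʊ/ → [+ATR]; 1 /ɔ/ → [+ATR]; word edge.
From /e/ at 9 leftward: 8 /e/ is itself a trigger — this domain ends here.
Targets with no active source: positions 10 11 12 13 14 15 16 stay [-ATR].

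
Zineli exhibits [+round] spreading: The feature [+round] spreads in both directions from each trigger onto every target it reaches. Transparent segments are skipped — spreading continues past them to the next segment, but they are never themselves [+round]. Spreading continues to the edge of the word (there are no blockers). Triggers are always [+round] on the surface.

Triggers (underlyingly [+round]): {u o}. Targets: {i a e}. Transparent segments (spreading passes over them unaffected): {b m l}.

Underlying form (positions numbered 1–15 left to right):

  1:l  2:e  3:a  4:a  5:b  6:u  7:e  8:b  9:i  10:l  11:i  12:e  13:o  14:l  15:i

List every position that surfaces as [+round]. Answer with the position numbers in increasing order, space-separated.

2 3 4 6 7 9 11 12 13 15

From /u/ at 6 rightward: 7 /e/ → [+round]; 8 /b/ transparent; 9 /i/ → [+round]; 10 /l/ transparent; 11 /i/ → [+round]; 12 /e/ → [+round]; 13 /o/ is itself a trigger — this domain ends here.
From /u/ at 6 leftward: 5 /b/ transparent; 4 /a/ → [+round]; 3 /a/ → [+round]; 2 /e/ → [+round]; 1 /l/ transparent; word edge.
From /o/ at 13 rightward: 14 /l/ transparent; 15 /i/ → [+round]; word edge.
From /o/ at 13 leftward: 12 /e/ → [+round]; 11 /i/ → [+round]; 10 /l/ transparent; 9 /i/ → [+round]; 8 /b/ transparent; 7 /e/ → [+round]; 6 /u/ is itself a trigger — this domain ends here.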